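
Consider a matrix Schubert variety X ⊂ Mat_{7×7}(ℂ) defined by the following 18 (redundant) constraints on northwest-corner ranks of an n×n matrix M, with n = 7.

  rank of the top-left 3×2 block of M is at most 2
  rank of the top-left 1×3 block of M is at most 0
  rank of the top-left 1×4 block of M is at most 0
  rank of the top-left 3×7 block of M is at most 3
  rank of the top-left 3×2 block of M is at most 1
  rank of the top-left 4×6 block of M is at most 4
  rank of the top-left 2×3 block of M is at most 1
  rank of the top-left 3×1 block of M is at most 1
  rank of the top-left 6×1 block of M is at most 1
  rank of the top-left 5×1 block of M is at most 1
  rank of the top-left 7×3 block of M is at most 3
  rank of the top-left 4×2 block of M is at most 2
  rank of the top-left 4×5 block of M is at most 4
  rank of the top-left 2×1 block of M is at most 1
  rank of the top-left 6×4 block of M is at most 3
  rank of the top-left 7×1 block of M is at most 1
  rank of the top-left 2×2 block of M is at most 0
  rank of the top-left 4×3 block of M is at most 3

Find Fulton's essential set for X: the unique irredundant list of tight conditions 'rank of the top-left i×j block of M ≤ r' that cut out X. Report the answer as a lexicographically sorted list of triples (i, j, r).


Recovering R(i,j) via the rank-extension bound from the 18 conditions:

  0 0 0 0 1 1 1
  0 0 1 1 2 2 2
  1 1 2 2 3 3 3
  1 2 3 3 4 4 4
  1 2 3 3 4 5 5
  1 2 3 3 4 5 6
  1 2 3 4 5 6 7

hence w(1..7) = (5, 3, 1, 2, 6, 7, 4).

D(w) has 8 cells with 3 SE-corners; essential set:

[(1, 4, 0), (2, 2, 0), (6, 4, 3)]


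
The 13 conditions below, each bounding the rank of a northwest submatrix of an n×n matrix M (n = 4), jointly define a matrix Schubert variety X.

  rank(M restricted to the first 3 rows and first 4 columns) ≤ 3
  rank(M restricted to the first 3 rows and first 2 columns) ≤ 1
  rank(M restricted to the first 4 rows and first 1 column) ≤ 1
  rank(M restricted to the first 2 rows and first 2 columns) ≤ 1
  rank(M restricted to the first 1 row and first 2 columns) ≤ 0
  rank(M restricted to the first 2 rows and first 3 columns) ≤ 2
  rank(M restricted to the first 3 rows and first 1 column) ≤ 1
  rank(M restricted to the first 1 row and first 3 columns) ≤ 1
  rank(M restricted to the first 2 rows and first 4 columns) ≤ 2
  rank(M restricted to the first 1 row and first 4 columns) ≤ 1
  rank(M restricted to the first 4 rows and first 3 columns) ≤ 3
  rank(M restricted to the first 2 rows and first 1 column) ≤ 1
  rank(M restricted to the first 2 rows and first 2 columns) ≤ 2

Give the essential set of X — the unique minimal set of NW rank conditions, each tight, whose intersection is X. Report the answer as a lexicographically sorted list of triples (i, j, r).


Propagating the 13 rank bounds to every northwest block:

  row 1: 0, 0, 1, 1
  row 2: 1, 1, 2, 2
  row 3: 1, 1, 2, 3
  row 4: 1, 2, 3, 4

second differences of R give the permutation w = (3, 1, 4, 2).

Fulton essential set (2 of the 3 Rothe cells):

[(1, 2, 0), (3, 2, 1)]


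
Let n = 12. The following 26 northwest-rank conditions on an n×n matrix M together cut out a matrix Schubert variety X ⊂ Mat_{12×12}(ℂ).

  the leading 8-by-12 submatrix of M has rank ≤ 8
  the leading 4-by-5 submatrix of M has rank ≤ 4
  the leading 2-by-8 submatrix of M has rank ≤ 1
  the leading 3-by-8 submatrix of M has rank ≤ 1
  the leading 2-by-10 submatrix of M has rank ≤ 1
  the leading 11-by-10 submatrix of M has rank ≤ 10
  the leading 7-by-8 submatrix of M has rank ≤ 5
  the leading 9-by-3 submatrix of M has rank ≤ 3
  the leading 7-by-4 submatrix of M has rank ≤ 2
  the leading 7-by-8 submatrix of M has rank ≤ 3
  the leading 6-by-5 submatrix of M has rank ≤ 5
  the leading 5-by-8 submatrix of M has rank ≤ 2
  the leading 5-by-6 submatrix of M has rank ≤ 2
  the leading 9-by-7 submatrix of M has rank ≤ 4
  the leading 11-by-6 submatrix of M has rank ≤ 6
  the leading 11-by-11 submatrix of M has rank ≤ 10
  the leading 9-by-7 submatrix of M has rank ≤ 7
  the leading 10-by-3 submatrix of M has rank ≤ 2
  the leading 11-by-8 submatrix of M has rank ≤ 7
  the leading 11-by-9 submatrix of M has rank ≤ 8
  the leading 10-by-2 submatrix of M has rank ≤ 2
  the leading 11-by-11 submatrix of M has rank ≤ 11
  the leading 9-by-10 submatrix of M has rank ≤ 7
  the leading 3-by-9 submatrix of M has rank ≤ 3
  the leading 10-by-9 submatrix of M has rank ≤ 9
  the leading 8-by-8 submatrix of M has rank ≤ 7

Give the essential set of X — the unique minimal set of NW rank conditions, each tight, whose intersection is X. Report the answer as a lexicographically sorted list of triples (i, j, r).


Propagating the 26 rank bounds to every northwest block:

  R[1]: 1 1 1 1 1 1 1 1 1 1 1 1
  R[2]: 1 1 1 1 1 1 1 1 1 1 2 2
  R[3]: 1 1 1 1 1 1 1 1 2 2 3 3
  R[4]: 1 2 2 2 2 2 2 2 3 3 4 4
  R[5]: 1 2 2 2 2 2 2 2 3 4 5 5
  R[6]: 1 2 2 2 3 3 3 3 4 5 6 6
  R[7]: 1 2 2 2 3 3 3 3 4 5 6 7
  R[8]: 1 2 2 3 4 4 4 4 5 6 7 8
  R[9]: 1 2 2 3 4 4 4 5 6 7 8 9
  R[10]: 1 2 2 3 4 5 5 6 7 8 9 10
  R[11]: 1 2 3 4 5 6 6 7 8 9 10 11
  R[12]: 1 2 3 4 5 6 7 8 9 10 11 12

so w = (1, 11, 9, 2, 10, 5, 12, 4, 8, 6, 3, 7).

7 SE-corners of the 34-cell Rothe diagram give Ess(w):

[(2, 10, 1), (3, 8, 1), (5, 8, 2), (7, 4, 2), (7, 8, 3), (9, 7, 4), (10, 3, 2)]


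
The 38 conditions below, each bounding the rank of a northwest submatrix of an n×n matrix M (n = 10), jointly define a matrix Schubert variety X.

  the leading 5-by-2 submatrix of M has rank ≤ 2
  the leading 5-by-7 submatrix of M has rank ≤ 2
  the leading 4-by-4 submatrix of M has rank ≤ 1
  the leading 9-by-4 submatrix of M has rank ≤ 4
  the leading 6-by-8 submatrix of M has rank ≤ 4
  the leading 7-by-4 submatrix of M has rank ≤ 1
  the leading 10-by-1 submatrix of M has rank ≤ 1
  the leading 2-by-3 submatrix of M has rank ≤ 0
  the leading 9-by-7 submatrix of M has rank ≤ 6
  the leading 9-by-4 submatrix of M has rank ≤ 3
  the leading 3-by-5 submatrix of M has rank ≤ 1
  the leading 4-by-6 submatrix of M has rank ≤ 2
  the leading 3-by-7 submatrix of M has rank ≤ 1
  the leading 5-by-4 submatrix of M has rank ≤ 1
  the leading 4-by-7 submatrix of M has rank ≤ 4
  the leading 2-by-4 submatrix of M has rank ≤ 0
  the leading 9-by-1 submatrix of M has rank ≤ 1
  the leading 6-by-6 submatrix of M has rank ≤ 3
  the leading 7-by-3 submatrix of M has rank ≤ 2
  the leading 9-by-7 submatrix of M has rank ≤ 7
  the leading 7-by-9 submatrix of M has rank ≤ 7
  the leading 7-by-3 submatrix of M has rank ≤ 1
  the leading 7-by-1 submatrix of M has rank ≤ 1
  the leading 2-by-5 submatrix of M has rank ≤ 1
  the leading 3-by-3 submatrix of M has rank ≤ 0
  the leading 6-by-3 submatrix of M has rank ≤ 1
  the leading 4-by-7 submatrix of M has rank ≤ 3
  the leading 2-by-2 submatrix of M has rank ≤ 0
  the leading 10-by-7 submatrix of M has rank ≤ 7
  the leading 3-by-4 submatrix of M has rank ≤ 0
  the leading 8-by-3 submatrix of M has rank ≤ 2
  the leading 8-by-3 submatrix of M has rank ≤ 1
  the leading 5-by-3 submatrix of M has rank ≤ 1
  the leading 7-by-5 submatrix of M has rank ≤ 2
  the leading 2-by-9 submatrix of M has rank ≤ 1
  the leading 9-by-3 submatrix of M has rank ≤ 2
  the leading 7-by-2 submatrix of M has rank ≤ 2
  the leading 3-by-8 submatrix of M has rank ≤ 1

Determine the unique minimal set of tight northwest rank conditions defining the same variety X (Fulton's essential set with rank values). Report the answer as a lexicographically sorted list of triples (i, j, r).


Recovering R(i,j) via the rank-extension bound from the 38 conditions:

  0 | 0 | 0 | 0 | 1 | 1 | 1 | 1 | 1 | 1
  0 | 0 | 0 | 0 | 1 | 1 | 1 | 1 | 1 | 2
  0 | 0 | 0 | 0 | 1 | 1 | 1 | 1 | 2 | 3
  1 | 1 | 1 | 1 | 2 | 2 | 2 | 2 | 3 | 4
  1 | 1 | 1 | 1 | 2 | 2 | 2 | 3 | 4 | 5
  1 | 1 | 1 | 1 | 2 | 3 | 3 | 4 | 5 | 6
  1 | 1 | 1 | 1 | 2 | 3 | 4 | 5 | 6 | 7
  1 | 1 | 1 | 2 | 3 | 4 | 5 | 6 | 7 | 8
  1 | 2 | 2 | 3 | 4 | 5 | 6 | 7 | 8 | 9
  1 | 2 | 3 | 4 | 5 | 6 | 7 | 8 | 9 | 10

hence w(1..10) = (5, 10, 9, 1, 8, 6, 7, 4, 2, 3).

D(w) has 32 cells with 6 SE-corners; essential set:

[(2, 9, 1), (3, 4, 0), (3, 8, 1), (5, 7, 2), (7, 4, 1), (8, 3, 1)]


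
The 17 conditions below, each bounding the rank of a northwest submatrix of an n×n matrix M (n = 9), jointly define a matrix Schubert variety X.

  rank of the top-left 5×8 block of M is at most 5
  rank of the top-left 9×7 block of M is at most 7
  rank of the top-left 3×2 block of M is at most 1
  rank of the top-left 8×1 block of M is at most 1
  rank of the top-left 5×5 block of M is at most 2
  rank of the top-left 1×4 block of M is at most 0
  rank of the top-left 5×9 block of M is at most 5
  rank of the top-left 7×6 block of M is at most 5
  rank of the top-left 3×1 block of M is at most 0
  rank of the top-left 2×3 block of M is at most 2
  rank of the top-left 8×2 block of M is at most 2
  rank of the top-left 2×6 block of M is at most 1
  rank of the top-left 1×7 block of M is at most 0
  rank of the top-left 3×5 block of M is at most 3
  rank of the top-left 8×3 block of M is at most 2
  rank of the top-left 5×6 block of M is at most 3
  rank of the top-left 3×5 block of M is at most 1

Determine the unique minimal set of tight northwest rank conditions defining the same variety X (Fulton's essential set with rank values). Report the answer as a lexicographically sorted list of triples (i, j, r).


Recovering R(i,j) via the rank-extension bound from the 17 conditions:

  row 1: 0 | 0 | 0 | 0 | 0 | 0 | 0 | 1 | 1
  row 2: 0 | 1 | 1 | 1 | 1 | 1 | 1 | 2 | 2
  row 3: 0 | 1 | 1 | 1 | 1 | 2 | 2 | 3 | 3
  row 4: 1 | 2 | 2 | 2 | 2 | 3 | 3 | 4 | 4
  row 5: 1 | 2 | 2 | 2 | 2 | 3 | 4 | 5 | 5
  row 6: 1 | 2 | 2 | 3 | 3 | 4 | 5 | 6 | 6
  row 7: 1 | 2 | 2 | 3 | 4 | 5 | 6 | 7 | 7
  row 8: 1 | 2 | 2 | 3 | 4 | 5 | 6 | 7 | 8
  row 9: 1 | 2 | 3 | 4 | 5 | 6 | 7 | 8 | 9

reading off 1-entries of Δ²R: w = (8, 2, 6, 1, 7, 4, 5, 9, 3).

ℓ(w)=18; the 5 essential cells (i,j,r):

[(1, 7, 0), (3, 1, 0), (3, 5, 1), (5, 5, 2), (8, 3, 2)]


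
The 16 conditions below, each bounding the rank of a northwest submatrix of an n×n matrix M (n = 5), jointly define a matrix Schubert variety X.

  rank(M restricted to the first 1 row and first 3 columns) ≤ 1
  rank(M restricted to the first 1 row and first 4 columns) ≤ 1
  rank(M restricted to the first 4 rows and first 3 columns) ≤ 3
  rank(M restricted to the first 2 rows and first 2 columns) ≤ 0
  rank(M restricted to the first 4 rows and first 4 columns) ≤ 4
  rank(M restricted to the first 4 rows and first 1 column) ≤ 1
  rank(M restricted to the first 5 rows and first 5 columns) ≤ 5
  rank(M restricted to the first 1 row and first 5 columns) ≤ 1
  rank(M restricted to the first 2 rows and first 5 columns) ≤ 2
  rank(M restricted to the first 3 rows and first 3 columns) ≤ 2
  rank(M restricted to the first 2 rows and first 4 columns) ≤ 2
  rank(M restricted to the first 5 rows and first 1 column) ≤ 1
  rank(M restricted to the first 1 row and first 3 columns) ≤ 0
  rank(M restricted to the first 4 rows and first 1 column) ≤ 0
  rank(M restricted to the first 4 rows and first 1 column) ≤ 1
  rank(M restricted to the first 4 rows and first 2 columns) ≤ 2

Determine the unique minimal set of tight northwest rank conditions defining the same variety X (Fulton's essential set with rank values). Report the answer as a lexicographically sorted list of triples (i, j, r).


Rank table r_w(5×5) implied by the 16 constraints:

  row 1: 0 0 0 1 1
  row 2: 0 0 1 2 2
  row 3: 0 1 2 3 3
  row 4: 0 1 2 3 4
  row 5: 1 2 3 4 5

reading off 1-entries of Δ²R: w = (4, 3, 2, 5, 1).

D(w) has 7 cells with 3 SE-corners; essential set:

[(1, 3, 0), (2, 2, 0), (4, 1, 0)]


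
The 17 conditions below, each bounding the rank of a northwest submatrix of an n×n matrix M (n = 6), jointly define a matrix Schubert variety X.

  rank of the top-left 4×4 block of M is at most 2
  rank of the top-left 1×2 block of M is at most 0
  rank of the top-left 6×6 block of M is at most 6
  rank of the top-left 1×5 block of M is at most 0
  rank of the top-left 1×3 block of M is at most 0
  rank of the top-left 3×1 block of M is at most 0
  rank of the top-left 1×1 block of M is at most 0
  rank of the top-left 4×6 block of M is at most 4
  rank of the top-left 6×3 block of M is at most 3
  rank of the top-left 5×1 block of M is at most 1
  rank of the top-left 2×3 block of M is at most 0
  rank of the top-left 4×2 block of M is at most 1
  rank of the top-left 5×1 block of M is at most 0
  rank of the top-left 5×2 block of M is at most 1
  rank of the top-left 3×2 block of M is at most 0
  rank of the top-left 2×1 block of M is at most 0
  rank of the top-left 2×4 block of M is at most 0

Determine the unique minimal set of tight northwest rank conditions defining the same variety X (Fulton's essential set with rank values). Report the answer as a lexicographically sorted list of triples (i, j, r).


Propagating the 17 rank bounds to every northwest block:

  row 1: 0 0 0 0 0 1
  row 2: 0 0 0 0 1 2
  row 3: 0 0 1 1 2 3
  row 4: 0 1 2 2 3 4
  row 5: 0 1 2 3 4 5
  row 6: 1 2 3 4 5 6

the unique w with this rank table is (6, 5, 3, 2, 4, 1).

4 SE-corners of the 13-cell Rothe diagram give Ess(w):

[(1, 5, 0), (2, 4, 0), (3, 2, 0), (5, 1, 0)]


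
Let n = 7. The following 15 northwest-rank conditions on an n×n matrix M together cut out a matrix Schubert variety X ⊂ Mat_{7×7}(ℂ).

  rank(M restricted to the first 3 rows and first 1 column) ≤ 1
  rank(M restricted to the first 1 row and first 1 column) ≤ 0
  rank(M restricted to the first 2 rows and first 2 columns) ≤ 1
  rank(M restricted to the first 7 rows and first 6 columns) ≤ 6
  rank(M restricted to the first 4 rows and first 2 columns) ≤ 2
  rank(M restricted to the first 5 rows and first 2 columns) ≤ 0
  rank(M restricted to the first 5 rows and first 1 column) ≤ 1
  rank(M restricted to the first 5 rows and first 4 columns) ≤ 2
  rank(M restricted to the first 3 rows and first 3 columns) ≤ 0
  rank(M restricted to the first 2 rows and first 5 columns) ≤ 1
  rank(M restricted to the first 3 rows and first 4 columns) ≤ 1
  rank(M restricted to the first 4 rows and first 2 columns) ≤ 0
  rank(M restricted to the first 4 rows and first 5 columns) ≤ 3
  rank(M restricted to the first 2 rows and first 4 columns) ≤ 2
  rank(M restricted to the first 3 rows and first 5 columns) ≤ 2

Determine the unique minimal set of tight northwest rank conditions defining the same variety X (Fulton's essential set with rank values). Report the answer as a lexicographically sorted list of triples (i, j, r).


Reconstructing r_w from the 15 given conditions:

  i=1: 0 0 0 1 1 1 1
  i=2: 0 0 0 1 1 2 2
  i=3: 0 0 0 1 2 3 3
  i=4: 0 0 1 2 3 4 4
  i=5: 0 0 1 2 3 4 5
  i=6: 1 1 2 3 4 5 6
  i=7: 1 2 3 4 5 6 7

giving w = (4, 6, 5, 3, 7, 1, 2) via Δ²R.

ℓ(w)=14; the 3 essential cells (i,j,r):

[(2, 5, 1), (3, 3, 0), (5, 2, 0)]


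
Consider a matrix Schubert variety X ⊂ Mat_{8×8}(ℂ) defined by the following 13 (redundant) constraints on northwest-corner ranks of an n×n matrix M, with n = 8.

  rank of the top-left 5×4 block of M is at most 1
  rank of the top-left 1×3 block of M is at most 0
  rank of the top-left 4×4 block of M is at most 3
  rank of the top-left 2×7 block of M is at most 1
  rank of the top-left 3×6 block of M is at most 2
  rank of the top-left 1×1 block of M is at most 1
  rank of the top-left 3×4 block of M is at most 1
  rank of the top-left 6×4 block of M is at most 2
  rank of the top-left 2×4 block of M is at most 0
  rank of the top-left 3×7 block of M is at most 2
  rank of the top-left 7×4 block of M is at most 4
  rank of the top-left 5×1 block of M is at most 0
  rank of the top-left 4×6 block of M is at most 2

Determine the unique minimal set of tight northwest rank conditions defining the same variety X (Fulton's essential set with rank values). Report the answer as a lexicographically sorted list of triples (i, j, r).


Computing R[i][j] = min implied NW-rank bound (n=8, 13 conditions):

  0 0 0 0 1 1 1 1
  0 0 0 0 1 1 1 2
  0 1 1 1 2 2 2 3
  0 1 1 1 2 2 3 4
  0 1 1 1 2 3 4 5
  1 2 2 2 3 4 5 6
  1 2 3 3 4 5 6 7
  1 2 3 4 5 6 7 8

the unique w with this rank table is (5, 8, 2, 7, 6, 1, 3, 4).

5 SE-corners of the 18-cell Rothe diagram give Ess(w):

[(2, 4, 0), (2, 7, 1), (4, 6, 2), (5, 1, 0), (5, 4, 1)]


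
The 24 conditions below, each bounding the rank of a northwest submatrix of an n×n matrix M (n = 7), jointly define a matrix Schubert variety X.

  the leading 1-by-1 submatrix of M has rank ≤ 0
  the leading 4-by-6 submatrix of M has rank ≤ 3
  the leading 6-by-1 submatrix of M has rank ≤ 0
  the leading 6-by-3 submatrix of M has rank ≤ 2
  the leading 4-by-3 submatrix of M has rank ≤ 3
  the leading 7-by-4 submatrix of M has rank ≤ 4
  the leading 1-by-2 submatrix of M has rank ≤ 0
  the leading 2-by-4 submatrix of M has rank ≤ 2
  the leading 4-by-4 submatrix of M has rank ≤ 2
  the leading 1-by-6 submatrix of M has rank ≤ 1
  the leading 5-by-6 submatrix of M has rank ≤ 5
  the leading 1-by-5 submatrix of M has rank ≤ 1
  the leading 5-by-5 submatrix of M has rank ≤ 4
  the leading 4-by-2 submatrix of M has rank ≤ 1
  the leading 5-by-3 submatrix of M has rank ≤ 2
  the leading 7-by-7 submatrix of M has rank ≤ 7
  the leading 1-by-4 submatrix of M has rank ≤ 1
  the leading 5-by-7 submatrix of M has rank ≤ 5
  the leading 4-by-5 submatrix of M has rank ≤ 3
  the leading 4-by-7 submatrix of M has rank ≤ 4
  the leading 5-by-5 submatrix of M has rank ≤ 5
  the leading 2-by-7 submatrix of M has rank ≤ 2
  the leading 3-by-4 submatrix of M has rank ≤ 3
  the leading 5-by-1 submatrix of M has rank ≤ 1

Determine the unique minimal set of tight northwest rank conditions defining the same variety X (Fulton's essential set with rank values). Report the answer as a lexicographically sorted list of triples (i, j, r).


The tightest implied rank at each (i,j), from the 24 conditions:

  i=1: 0 | 0 | 1 | 1 | 1 | 1 | 1
  i=2: 0 | 1 | 2 | 2 | 2 | 2 | 2
  i=3: 0 | 1 | 2 | 2 | 3 | 3 | 3
  i=4: 0 | 1 | 2 | 2 | 3 | 3 | 4
  i=5: 0 | 1 | 2 | 3 | 4 | 4 | 5
  i=6: 0 | 1 | 2 | 3 | 4 | 5 | 6
  i=7: 1 | 2 | 3 | 4 | 5 | 6 | 7

so w = (3, 2, 5, 7, 4, 6, 1).

Rothe diagram D(w) (10 cells), 4 SE-corners (essential conditions):

[(1, 2, 0), (4, 4, 2), (4, 6, 3), (6, 1, 0)]


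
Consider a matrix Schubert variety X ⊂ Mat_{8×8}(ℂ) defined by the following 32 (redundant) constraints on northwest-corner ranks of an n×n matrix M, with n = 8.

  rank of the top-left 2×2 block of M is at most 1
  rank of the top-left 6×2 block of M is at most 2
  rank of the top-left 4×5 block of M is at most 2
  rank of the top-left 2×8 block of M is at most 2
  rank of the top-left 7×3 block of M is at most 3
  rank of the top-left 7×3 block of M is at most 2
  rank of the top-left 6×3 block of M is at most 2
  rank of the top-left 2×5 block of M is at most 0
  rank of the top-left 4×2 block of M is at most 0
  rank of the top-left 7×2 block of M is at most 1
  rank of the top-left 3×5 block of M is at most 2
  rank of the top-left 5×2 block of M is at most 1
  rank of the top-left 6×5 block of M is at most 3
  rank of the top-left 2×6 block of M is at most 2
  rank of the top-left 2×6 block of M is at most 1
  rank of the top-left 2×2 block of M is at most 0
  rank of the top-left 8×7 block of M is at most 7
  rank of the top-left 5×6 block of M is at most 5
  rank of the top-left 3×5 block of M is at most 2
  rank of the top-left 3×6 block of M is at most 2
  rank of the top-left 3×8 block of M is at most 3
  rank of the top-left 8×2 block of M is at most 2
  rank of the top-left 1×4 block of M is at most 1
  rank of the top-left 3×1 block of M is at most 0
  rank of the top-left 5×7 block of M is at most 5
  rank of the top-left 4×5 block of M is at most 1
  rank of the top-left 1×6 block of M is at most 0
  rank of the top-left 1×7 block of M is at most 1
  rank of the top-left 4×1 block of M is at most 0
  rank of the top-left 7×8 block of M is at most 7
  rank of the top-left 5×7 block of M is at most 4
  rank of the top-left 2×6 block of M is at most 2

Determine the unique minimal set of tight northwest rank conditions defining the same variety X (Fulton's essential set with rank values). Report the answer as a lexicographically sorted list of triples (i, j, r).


Computing R[i][j] = min implied NW-rank bound (n=8, 32 conditions):

  row 1: 0 0 0 0 0 0 1 1
  row 2: 0 0 0 0 0 1 2 2
  row 3: 0 0 1 1 1 2 3 3
  row 4: 0 0 1 1 1 2 3 4
  row 5: 1 1 2 2 2 3 4 5
  row 6: 1 1 2 3 3 4 5 6
  row 7: 1 1 2 3 4 5 6 7
  row 8: 1 2 3 4 5 6 7 8

second differences of R give the permutation w = (7, 6, 3, 8, 1, 4, 5, 2).

|D(w)|=19, |Ess(w)|=5:

[(1, 6, 0), (2, 5, 0), (4, 2, 0), (4, 5, 1), (7, 2, 1)]


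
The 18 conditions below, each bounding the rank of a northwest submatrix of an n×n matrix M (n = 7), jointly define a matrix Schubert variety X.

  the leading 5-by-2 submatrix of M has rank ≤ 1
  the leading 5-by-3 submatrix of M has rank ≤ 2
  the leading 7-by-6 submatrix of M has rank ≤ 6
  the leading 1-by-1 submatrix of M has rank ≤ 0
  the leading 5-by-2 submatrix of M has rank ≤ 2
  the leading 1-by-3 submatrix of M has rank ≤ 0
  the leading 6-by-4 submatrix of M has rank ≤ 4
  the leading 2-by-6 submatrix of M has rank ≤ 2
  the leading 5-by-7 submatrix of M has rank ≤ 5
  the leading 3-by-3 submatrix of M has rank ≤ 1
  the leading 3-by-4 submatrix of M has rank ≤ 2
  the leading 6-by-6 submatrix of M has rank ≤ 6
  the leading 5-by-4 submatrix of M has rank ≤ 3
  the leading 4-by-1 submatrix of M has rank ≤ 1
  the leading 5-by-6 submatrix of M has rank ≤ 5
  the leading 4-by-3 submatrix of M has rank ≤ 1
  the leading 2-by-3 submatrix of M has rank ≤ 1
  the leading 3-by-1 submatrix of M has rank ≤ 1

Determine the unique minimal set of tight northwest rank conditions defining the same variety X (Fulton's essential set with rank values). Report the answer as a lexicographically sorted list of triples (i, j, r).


The tightest implied rank at each (i,j), from the 18 conditions:

  0 | 0 | 0 | 1 | 1 | 1 | 1
  1 | 1 | 1 | 2 | 2 | 2 | 2
  1 | 1 | 1 | 2 | 3 | 3 | 3
  1 | 1 | 1 | 2 | 3 | 4 | 4
  1 | 1 | 2 | 3 | 4 | 5 | 5
  1 | 2 | 3 | 4 | 5 | 6 | 6
  1 | 2 | 3 | 4 | 5 | 6 | 7

giving w = (4, 1, 5, 6, 3, 2, 7) via Δ²R.

|D(w)|=8, |Ess(w)|=3:

[(1, 3, 0), (4, 3, 1), (5, 2, 1)]


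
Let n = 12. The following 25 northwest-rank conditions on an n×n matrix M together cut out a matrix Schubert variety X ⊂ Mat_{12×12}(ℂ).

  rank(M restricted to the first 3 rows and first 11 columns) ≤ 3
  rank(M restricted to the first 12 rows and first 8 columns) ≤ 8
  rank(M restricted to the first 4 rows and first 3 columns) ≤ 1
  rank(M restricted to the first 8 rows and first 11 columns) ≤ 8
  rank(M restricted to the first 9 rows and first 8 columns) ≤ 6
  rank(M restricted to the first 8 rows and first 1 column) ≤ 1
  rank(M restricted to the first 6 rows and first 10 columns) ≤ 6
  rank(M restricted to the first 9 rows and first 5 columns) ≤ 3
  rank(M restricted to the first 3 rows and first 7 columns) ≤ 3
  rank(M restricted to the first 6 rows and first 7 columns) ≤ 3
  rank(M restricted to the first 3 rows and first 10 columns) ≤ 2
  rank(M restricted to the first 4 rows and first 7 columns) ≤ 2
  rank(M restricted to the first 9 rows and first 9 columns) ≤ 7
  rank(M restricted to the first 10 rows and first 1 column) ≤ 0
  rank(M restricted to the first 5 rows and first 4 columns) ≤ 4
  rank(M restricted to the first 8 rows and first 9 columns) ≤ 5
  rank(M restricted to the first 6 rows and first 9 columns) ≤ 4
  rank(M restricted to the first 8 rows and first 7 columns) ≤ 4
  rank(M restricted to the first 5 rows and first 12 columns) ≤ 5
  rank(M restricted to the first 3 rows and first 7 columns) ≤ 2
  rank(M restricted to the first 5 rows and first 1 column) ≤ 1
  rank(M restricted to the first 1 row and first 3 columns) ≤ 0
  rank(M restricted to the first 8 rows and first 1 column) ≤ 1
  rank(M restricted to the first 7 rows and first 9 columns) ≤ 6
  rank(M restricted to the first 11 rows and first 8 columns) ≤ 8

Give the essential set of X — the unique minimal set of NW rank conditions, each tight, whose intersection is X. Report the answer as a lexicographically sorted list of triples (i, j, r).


Reconstructing r_w from the 25 given conditions:

  i=1: 0 0 0 1 1 1 1 1 1 1 1 1
  i=2: 0 1 1 2 2 2 2 2 2 2 2 2
  i=3: 0 1 1 2 2 2 2 2 2 2 3 3
  i=4: 0 1 1 2 2 2 2 3 3 3 4 4
  i=5: 0 1 2 3 3 3 3 4 4 4 5 5
  i=6: 0 1 2 3 3 3 3 4 4 5 6 6
  i=7: 0 1 2 3 3 4 4 5 5 6 7 7
  i=8: 0 1 2 3 3 4 4 5 5 6 7 8
  i=9: 0 1 2 3 3 4 5 6 6 7 8 9
  i=10: 0 1 2 3 4 5 6 7 7 8 9 10
  i=11: 1 2 3 4 5 6 7 8 8 9 10 11
  i=12: 1 2 3 4 5 6 7 8 9 10 11 12

so w = (4, 2, 11, 8, 3, 10, 6, 12, 7, 5, 1, 9).

Rothe diagram D(w) (32 cells), 10 SE-corners (essential conditions):

[(1, 3, 0), (3, 10, 2), (4, 3, 1), (4, 7, 2), (6, 7, 3), (6, 9, 4), (8, 7, 4), (8, 9, 5), (9, 5, 3), (10, 1, 0)]


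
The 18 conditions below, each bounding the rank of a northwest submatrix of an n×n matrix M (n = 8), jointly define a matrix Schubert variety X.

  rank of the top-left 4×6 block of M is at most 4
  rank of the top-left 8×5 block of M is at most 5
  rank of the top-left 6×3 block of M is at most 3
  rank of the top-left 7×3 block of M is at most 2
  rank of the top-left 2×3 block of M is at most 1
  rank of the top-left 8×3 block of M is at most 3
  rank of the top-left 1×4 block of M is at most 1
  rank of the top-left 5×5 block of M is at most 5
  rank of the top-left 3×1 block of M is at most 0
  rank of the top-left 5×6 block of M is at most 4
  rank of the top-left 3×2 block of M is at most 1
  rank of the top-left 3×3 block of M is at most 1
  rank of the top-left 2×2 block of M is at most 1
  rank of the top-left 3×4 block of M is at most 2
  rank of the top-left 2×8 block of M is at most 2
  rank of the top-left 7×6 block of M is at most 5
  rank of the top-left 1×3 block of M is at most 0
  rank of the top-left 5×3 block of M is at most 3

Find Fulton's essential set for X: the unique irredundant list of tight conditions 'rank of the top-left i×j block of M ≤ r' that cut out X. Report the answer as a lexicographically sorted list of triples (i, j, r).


Reconstructing r_w from the 18 given conditions:

  R[1]: 0 0 0 1 1 1 1 1
  R[2]: 0 1 1 2 2 2 2 2
  R[3]: 0 1 1 2 3 3 3 3
  R[4]: 1 2 2 3 4 4 4 4
  R[5]: 1 2 2 3 4 4 5 5
  R[6]: 1 2 2 3 4 5 6 6
  R[7]: 1 2 2 3 4 5 6 7
  R[8]: 1 2 3 4 5 6 7 8

giving w = (4, 2, 5, 1, 7, 6, 8, 3) via Δ²R.

Rothe diagram D(w) (10 cells), 5 SE-corners (essential conditions):

[(1, 3, 0), (3, 1, 0), (3, 3, 1), (5, 6, 4), (7, 3, 2)]


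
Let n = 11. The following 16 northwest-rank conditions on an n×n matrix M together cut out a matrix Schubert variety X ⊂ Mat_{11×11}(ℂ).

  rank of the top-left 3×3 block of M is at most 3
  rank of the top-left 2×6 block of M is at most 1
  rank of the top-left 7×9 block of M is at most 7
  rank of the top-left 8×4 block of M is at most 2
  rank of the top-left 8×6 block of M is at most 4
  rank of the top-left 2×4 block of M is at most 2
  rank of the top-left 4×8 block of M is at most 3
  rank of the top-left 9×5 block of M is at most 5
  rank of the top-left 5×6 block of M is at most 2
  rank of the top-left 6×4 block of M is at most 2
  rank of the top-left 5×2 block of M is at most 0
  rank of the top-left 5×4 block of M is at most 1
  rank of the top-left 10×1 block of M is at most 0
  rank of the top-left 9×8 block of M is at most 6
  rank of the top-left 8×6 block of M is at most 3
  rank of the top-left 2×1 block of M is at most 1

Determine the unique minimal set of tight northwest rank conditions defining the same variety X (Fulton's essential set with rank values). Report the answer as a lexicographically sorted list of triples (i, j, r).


Rank table r_w(11×11) implied by the 16 constraints:

  i=1: 0 | 0 | 1 | 1 | 1 | 1 | 1 | 1 | 1 | 1 | 1
  i=2: 0 | 0 | 1 | 1 | 1 | 1 | 2 | 2 | 2 | 2 | 2
  i=3: 0 | 0 | 1 | 1 | 2 | 2 | 3 | 3 | 3 | 3 | 3
  i=4: 0 | 0 | 1 | 1 | 2 | 2 | 3 | 3 | 4 | 4 | 4
  i=5: 0 | 0 | 1 | 1 | 2 | 2 | 3 | 4 | 5 | 5 | 5
  i=6: 0 | 1 | 2 | 2 | 3 | 3 | 4 | 5 | 6 | 6 | 6
  i=7: 0 | 1 | 2 | 2 | 3 | 3 | 4 | 5 | 6 | 7 | 7
  i=8: 0 | 1 | 2 | 2 | 3 | 3 | 4 | 5 | 6 | 7 | 8
  i=9: 0 | 1 | 2 | 3 | 4 | 4 | 5 | 6 | 7 | 8 | 9
  i=10: 0 | 1 | 2 | 3 | 4 | 5 | 6 | 7 | 8 | 9 | 10
  i=11: 1 | 2 | 3 | 4 | 5 | 6 | 7 | 8 | 9 | 10 | 11

giving w = (3, 7, 5, 9, 8, 2, 10, 11, 4, 6, 1) via Δ²R.

|D(w)|=28, |Ess(w)|=8:

[(2, 6, 1), (4, 8, 3), (5, 2, 0), (5, 4, 1), (5, 6, 2), (8, 4, 2), (8, 6, 3), (10, 1, 0)]


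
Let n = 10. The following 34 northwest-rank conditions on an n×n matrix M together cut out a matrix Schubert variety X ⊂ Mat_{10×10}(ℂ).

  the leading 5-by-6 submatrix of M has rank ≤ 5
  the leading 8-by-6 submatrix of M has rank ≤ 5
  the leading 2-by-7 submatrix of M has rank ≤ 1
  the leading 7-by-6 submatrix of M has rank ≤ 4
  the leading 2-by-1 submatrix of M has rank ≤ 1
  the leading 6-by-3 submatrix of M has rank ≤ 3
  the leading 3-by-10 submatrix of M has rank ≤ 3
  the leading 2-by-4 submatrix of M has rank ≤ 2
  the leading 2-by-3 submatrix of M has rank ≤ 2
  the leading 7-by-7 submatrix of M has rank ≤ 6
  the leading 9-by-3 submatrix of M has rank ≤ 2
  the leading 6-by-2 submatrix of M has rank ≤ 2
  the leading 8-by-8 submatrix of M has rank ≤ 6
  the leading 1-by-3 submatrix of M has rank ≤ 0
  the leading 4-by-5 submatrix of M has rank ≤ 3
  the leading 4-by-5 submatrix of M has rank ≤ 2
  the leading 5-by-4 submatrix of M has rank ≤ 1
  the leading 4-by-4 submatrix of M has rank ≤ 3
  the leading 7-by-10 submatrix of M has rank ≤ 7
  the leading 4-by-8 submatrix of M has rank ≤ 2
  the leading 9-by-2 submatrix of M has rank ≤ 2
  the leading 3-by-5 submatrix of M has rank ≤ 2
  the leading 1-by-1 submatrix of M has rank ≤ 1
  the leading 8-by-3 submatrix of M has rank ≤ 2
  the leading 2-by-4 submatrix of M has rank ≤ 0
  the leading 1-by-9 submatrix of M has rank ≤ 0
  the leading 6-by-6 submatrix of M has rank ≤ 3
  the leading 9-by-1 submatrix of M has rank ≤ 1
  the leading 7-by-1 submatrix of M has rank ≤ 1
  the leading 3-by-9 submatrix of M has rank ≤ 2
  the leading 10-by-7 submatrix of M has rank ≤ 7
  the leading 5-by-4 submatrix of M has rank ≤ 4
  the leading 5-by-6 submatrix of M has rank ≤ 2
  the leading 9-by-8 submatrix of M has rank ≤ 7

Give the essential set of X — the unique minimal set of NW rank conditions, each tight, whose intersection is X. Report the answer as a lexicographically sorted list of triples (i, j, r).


The tightest implied rank at each (i,j), from the 34 conditions:

  0 | 0 | 0 | 0 | 0 | 0 | 0 | 0 | 0 | 1
  0 | 0 | 0 | 0 | 1 | 1 | 1 | 1 | 1 | 2
  1 | 1 | 1 | 1 | 2 | 2 | 2 | 2 | 2 | 3
  1 | 1 | 1 | 1 | 2 | 2 | 2 | 2 | 3 | 4
  1 | 1 | 1 | 1 | 2 | 2 | 3 | 3 | 4 | 5
  1 | 2 | 2 | 2 | 3 | 3 | 4 | 4 | 5 | 6
  1 | 2 | 2 | 3 | 4 | 4 | 5 | 5 | 6 | 7
  1 | 2 | 2 | 3 | 4 | 5 | 6 | 6 | 7 | 8
  1 | 2 | 2 | 3 | 4 | 5 | 6 | 7 | 8 | 9
  1 | 2 | 3 | 4 | 5 | 6 | 7 | 8 | 9 | 10

second differences of R give the permutation w = (10, 5, 1, 9, 7, 2, 4, 6, 8, 3).

6 SE-corners of the 26-cell Rothe diagram give Ess(w):

[(1, 9, 0), (2, 4, 0), (4, 8, 2), (5, 4, 1), (5, 6, 2), (9, 3, 2)]


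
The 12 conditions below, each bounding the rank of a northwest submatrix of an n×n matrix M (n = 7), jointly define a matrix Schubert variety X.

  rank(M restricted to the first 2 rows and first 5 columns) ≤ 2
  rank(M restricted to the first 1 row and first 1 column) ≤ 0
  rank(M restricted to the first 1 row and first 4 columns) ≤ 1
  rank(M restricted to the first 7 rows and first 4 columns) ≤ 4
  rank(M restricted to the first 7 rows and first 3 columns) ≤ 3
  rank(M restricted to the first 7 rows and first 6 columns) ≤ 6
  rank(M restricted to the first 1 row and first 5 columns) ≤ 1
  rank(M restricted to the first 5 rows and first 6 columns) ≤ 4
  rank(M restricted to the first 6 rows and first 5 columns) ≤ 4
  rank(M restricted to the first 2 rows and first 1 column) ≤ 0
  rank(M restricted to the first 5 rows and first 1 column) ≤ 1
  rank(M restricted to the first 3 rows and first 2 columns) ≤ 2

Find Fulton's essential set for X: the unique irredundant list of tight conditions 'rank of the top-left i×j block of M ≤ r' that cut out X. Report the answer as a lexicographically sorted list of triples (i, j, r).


Rank table r_w(7×7) implied by the 12 constraints:

  row 1: 0 1 1 1 1 1 1
  row 2: 0 1 2 2 2 2 2
  row 3: 1 2 3 3 3 3 3
  row 4: 1 2 3 4 4 4 4
  row 5: 1 2 3 4 4 4 5
  row 6: 1 2 3 4 4 5 6
  row 7: 1 2 3 4 5 6 7

so w = (2, 3, 1, 4, 7, 6, 5).

ℓ(w)=5; the 3 essential cells (i,j,r):

[(2, 1, 0), (5, 6, 4), (6, 5, 4)]


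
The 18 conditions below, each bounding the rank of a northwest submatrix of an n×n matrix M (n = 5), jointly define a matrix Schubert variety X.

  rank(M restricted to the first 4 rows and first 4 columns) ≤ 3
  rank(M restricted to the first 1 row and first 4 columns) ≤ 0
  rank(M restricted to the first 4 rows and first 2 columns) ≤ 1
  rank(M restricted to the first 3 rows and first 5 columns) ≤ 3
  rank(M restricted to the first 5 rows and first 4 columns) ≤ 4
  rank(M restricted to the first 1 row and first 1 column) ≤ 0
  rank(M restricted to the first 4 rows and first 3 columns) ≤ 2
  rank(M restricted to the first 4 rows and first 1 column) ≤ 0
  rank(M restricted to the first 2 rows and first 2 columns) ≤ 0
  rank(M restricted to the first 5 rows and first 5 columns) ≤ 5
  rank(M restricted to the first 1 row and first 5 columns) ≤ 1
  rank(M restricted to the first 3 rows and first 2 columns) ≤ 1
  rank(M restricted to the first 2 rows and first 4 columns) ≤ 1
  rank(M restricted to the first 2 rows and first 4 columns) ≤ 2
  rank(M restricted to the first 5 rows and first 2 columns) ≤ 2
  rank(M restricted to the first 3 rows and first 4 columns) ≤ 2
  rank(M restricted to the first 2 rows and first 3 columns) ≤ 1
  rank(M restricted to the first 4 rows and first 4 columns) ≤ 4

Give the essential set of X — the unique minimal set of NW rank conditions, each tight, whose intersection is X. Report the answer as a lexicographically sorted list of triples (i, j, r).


Computing R[i][j] = min implied NW-rank bound (n=5, 18 conditions):

  i=1: 0, 0, 0, 0, 1
  i=2: 0, 0, 1, 1, 2
  i=3: 0, 1, 2, 2, 3
  i=4: 0, 1, 2, 3, 4
  i=5: 1, 2, 3, 4, 5

the unique w with this rank table is (5, 3, 2, 4, 1).

D(w) has 8 cells with 3 SE-corners; essential set:

[(1, 4, 0), (2, 2, 0), (4, 1, 0)]


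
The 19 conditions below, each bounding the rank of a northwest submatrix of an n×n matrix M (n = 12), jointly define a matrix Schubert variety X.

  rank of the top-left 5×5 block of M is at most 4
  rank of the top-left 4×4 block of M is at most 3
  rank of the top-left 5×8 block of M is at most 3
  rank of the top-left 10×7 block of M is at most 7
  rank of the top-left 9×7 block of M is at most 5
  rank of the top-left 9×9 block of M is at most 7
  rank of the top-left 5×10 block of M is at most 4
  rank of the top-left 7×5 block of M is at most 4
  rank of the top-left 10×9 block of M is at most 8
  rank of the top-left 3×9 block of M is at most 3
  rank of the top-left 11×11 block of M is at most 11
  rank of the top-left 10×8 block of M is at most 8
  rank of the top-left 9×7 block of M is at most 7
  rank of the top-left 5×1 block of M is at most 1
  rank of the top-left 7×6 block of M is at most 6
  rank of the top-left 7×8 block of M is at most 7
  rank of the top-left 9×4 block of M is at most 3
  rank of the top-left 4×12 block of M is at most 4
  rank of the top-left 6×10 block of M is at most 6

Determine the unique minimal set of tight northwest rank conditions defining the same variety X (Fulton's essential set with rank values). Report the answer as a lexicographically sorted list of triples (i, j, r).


Rank table r_w(12×12) implied by the 19 constraints:

  R[1]: 1  1  1  1  1  1  1  1  1  1  1  1
  R[2]: 1  2  2  2  2  2  2  2  2  2  2  2
  R[3]: 1  2  3  3  3  3  3  3  3  3  3  3
  R[4]: 1  2  3  3  3  3  3  3  4  4  4  4
  R[5]: 1  2  3  3  3  3  3  3  4  4  5  5
  R[6]: 1  2  3  3  4  4  4  4  5  5  6  6
  R[7]: 1  2  3  3  4  5  5  5  6  6  7  7
  R[8]: 1  2  3  3  4  5  5  6  7  7  8  8
  R[9]: 1  2  3  3  4  5  5  6  7  8  9  9
  R[10]: 1  2  3  4  5  6  6  7  8  9  10  10
  R[11]: 1  2  3  4  5  6  7  8  9  10  11  11
  R[12]: 1  2  3  4  5  6  7  8  9  10  11  12

hence w(1..12) = (1, 2, 3, 9, 11, 5, 6, 8, 10, 4, 7, 12).

4 SE-corners of the 17-cell Rothe diagram give Ess(w):

[(5, 8, 3), (5, 10, 4), (9, 4, 3), (9, 7, 5)]


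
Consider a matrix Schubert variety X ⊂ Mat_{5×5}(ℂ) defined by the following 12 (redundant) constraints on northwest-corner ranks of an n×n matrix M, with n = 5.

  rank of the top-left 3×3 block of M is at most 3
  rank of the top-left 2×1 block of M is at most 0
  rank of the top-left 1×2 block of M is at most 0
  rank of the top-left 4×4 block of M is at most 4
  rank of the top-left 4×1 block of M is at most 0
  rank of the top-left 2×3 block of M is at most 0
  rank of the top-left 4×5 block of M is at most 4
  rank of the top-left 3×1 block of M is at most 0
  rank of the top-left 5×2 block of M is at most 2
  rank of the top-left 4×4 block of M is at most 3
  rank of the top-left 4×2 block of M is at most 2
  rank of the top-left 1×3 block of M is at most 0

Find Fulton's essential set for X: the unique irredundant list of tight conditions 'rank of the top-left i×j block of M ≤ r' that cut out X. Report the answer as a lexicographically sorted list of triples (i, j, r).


Rank table r_w(5×5) implied by the 12 constraints:

  R[1]: 0  0  0  1  1
  R[2]: 0  0  0  1  2
  R[3]: 0  1  1  2  3
  R[4]: 0  1  2  3  4
  R[5]: 1  2  3  4  5

hence w(1..5) = (4, 5, 2, 3, 1).

ℓ(w)=8; the 2 essential cells (i,j,r):

[(2, 3, 0), (4, 1, 0)]


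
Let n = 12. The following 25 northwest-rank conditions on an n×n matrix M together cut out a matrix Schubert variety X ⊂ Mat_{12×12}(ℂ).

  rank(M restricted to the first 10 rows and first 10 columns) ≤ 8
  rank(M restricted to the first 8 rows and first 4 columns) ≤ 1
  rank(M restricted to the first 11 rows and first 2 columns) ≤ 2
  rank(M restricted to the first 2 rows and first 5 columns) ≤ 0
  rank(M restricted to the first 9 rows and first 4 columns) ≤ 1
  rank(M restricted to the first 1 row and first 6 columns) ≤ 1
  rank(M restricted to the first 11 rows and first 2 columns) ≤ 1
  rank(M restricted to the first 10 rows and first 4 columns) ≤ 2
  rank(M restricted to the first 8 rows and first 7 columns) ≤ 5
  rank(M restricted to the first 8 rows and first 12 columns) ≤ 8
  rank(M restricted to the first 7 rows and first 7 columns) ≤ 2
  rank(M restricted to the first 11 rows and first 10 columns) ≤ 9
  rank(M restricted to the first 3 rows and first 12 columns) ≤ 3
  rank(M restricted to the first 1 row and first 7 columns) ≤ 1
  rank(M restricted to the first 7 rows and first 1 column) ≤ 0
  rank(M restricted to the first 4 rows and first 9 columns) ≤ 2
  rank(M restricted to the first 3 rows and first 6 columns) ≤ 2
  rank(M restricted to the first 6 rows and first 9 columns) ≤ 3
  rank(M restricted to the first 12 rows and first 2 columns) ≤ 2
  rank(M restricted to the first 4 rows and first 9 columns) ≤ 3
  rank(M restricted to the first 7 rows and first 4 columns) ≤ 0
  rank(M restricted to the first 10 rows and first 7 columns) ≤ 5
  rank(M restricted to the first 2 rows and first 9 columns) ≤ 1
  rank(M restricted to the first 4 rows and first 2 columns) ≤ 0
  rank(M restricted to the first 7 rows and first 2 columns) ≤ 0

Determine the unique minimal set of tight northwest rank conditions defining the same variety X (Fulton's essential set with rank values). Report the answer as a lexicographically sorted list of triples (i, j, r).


Computing R[i][j] = min implied NW-rank bound (n=12, 25 conditions):

  R[1]: 0 | 0 | 0 | 0 | 0 | 1 | 1 | 1 | 1 | 1 | 1 | 1
  R[2]: 0 | 0 | 0 | 0 | 0 | 1 | 1 | 1 | 1 | 2 | 2 | 2
  R[3]: 0 | 0 | 0 | 0 | 1 | 2 | 2 | 2 | 2 | 3 | 3 | 3
  R[4]: 0 | 0 | 0 | 0 | 1 | 2 | 2 | 2 | 2 | 3 | 4 | 4
  R[5]: 0 | 0 | 0 | 0 | 1 | 2 | 2 | 3 | 3 | 4 | 5 | 5
  R[6]: 0 | 0 | 0 | 0 | 1 | 2 | 2 | 3 | 3 | 4 | 5 | 6
  R[7]: 0 | 0 | 0 | 0 | 1 | 2 | 2 | 3 | 4 | 5 | 6 | 7
  R[8]: 1 | 1 | 1 | 1 | 2 | 3 | 3 | 4 | 5 | 6 | 7 | 8
  R[9]: 1 | 1 | 1 | 1 | 2 | 3 | 4 | 5 | 6 | 7 | 8 | 9
  R[10]: 1 | 1 | 2 | 2 | 3 | 4 | 5 | 6 | 7 | 8 | 9 | 10
  R[11]: 1 | 1 | 2 | 3 | 4 | 5 | 6 | 7 | 8 | 9 | 10 | 11
  R[12]: 1 | 2 | 3 | 4 | 5 | 6 | 7 | 8 | 9 | 10 | 11 | 12

giving w = (6, 10, 5, 11, 8, 12, 9, 1, 7, 3, 4, 2) via Δ²R.

ℓ(w)=45; the 8 essential cells (i,j,r):

[(2, 5, 0), (2, 9, 1), (4, 9, 2), (6, 9, 3), (7, 4, 0), (7, 7, 2), (9, 4, 1), (11, 2, 1)]
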